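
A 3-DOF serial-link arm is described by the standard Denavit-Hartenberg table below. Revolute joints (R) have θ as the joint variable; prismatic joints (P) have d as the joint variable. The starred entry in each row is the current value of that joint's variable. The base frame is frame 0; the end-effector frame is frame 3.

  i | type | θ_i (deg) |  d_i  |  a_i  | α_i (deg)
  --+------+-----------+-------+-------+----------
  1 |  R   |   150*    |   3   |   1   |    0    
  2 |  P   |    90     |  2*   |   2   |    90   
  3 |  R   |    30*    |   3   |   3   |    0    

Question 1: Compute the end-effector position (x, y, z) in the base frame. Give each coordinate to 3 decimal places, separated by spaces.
-5.763 -1.982 6.500

after link 1: o_1 = (-0.8660, 0.5000, 3.0000)
after link 2: o_2 = (-1.8660, -1.2321, 5.0000)
after link 3: o_3 = (-5.7631, -1.9821, 6.5000)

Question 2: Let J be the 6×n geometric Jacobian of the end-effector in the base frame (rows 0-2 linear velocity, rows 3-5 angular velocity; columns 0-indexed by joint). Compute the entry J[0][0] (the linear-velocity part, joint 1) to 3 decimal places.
axis z_0 = ẑ; lever o_n−o_0 = (-5.7631,-1.9821,6.5000)
cross product → J_v[:, 0] = (1.9821,-5.7631,0.0000)
J_ω[:, 0] = z_0
entry J[0][0] = 1.9821

1.982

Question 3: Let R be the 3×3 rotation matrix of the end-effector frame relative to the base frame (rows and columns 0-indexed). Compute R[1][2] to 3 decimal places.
End-effector z-axis (col 2 of R) = (-0.8660,0.5000,0.0000)
R[1][2] = 0.5000

0.500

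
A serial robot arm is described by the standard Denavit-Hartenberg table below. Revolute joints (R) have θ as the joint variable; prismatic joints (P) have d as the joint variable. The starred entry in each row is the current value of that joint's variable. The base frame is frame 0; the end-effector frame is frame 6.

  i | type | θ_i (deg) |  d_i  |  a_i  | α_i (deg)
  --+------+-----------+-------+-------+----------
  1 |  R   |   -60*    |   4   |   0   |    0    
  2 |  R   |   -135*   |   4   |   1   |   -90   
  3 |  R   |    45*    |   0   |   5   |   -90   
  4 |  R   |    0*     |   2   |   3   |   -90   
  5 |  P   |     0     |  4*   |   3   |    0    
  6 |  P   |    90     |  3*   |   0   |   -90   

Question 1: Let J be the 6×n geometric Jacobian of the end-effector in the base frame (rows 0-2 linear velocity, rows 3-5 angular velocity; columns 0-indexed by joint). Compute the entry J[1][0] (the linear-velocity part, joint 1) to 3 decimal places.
axis z_0 = ẑ; lever o_n−o_0 = (-5.3013,8.6674,-1.1924)
cross product → J_v[:, 0] = (-8.6674,-5.3013,0.0000)
J_ω[:, 0] = z_0
entry J[1][0] = -5.3013

-5.301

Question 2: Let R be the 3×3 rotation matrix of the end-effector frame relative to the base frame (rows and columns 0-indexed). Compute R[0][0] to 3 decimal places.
-0.683

End-effector x-axis (col 0 of R) = (-0.6830,0.1830,0.7071)
R[0][0] = -0.6830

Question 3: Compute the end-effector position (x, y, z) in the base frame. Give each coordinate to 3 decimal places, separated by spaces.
-5.301 8.667 -1.192

after link 1: o_1 = (0.0000, 0.0000, 4.0000)
after link 2: o_2 = (-0.9659, 0.2588, 8.0000)
after link 3: o_3 = (-4.3810, 1.1739, 4.4645)
after link 4: o_4 = (-5.0640, 1.3569, 0.9289)
after link 5: o_5 = (-6.0778, 5.7696, -1.1924)
after link 6: o_6 = (-5.3013, 8.6674, -1.1924)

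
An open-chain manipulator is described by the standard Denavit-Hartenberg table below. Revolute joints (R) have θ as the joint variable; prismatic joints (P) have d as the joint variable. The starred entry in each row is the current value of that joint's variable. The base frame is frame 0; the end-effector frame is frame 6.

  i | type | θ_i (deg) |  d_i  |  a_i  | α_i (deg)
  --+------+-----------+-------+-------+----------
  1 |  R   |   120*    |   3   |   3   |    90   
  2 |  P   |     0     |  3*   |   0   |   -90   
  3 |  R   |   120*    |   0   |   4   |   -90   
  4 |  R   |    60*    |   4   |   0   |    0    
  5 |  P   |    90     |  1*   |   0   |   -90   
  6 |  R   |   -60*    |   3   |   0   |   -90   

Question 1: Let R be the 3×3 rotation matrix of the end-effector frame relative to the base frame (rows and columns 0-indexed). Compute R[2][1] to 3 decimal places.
End-effector y-axis (col 1 of R) = (-0.2500,-0.4330,-0.8660)
R[2][1] = -0.8660

-0.866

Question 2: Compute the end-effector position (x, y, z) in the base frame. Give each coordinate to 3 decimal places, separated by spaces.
after link 1: o_1 = (-1.5000, 2.5981, 3.0000)
after link 2: o_2 = (1.0981, 4.0981, 3.0000)
after link 3: o_3 = (-0.9019, 0.6340, 3.0000)
after link 4: o_4 = (2.5622, -1.3660, 3.0000)
after link 5: o_5 = (3.4282, -1.8660, 3.0000)
after link 6: o_6 = (4.1782, -0.5670, 5.5981)

4.178 -0.567 5.598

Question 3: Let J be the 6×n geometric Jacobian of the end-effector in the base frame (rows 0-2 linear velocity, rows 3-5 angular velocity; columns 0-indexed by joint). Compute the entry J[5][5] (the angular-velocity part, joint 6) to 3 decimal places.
axis z_5 = (0.2500,0.4330,0.8660); lever o_n−o_5 = (0.7500,1.2990,2.5981)
cross product → J_v[:, 5] = (-0.0000,0.0000,-0.0000)
J_ω[:, 5] = z_5
entry J[5][5] = 0.8660

0.866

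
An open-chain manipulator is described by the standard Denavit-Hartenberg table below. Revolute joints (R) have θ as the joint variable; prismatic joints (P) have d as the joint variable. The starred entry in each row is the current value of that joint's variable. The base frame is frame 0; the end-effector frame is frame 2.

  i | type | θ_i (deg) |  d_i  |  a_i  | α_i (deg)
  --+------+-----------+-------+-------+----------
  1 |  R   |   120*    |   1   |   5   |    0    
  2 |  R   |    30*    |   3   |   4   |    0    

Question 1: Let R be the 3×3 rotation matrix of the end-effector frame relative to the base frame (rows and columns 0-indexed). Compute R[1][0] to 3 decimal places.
End-effector x-axis (col 0 of R) = (-0.8660,0.5000,0.0000)
R[1][0] = 0.5000

0.500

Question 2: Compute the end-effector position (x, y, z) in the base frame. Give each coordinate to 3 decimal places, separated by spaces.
after link 1: o_1 = (-2.5000, 4.3301, 1.0000)
after link 2: o_2 = (-5.9641, 6.3301, 4.0000)

-5.964 6.330 4.000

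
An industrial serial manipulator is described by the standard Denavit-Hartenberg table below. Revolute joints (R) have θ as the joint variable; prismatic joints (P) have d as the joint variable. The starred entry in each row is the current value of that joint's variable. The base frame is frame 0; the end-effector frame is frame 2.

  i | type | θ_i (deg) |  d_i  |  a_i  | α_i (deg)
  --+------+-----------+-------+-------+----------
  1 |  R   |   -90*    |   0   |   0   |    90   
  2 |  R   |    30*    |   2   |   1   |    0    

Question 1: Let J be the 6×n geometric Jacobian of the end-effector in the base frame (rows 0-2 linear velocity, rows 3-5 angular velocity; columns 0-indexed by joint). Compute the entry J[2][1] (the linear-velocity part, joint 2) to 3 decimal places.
0.866

axis z_1 = (-1.0000,-0.0000,0.0000); lever o_n−o_1 = (-2.0000,-0.8660,0.5000)
cross product → J_v[:, 1] = (0.0000,0.5000,0.8660)
J_ω[:, 1] = z_1
entry J[2][1] = 0.8660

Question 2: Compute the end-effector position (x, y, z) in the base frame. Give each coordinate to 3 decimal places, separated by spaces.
-2.000 -0.866 0.500

after link 1: o_1 = (0.0000, 0.0000, 0.0000)
after link 2: o_2 = (-2.0000, -0.8660, 0.5000)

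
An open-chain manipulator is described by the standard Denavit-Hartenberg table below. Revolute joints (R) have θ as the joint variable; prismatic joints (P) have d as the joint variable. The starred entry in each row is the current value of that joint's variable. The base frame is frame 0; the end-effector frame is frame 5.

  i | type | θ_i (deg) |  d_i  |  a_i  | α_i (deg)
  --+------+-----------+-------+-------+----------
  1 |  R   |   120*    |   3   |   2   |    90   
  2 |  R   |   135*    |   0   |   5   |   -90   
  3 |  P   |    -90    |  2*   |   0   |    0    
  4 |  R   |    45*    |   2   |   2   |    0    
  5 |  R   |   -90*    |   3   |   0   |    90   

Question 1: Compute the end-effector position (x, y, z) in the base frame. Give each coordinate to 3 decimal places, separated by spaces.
4.967 -5.775 2.586

after link 1: o_1 = (-1.0000, 1.7321, 3.0000)
after link 2: o_2 = (0.7678, -1.3298, 6.5355)
after link 3: o_3 = (1.4749, -2.5546, 5.1213)
after link 4: o_4 = (3.9067, -3.9382, 4.7071)
after link 5: o_5 = (4.9674, -5.7753, 2.5858)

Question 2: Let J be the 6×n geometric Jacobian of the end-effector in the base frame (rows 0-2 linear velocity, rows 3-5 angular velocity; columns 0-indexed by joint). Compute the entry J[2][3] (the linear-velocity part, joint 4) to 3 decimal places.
1.000

axis z_3 = (0.3536,-0.6124,-0.7071); lever o_n−o_3 = (3.4925,-3.2208,-2.5355)
cross product → J_v[:, 3] = (-0.7247,-1.5731,1.0000)
J_ω[:, 3] = z_3
entry J[2][3] = 1.0000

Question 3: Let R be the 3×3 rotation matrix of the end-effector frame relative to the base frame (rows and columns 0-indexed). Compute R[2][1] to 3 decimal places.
End-effector y-axis (col 1 of R) = (0.3536,-0.6124,-0.7071)
R[2][1] = -0.7071

-0.707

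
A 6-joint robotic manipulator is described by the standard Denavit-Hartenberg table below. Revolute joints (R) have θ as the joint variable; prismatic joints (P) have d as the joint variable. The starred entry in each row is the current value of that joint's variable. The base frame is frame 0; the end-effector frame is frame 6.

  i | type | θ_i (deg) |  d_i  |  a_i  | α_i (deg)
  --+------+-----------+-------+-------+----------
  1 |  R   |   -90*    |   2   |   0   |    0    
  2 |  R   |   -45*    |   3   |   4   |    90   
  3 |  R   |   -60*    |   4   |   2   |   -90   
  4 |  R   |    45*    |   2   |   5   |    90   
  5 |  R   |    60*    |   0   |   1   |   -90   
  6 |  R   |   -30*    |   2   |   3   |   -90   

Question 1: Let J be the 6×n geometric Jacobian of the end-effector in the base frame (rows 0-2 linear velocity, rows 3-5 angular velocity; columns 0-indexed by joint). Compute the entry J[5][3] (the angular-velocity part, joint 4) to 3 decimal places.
axis z_3 = (-0.6124,-0.6124,0.5000); lever o_n−o_3 = (-3.6035,-7.1705,-0.9634)
cross product → J_v[:, 3] = (4.1752,-2.3917,2.1843)
J_ω[:, 3] = z_3
entry J[5][3] = 0.5000

0.500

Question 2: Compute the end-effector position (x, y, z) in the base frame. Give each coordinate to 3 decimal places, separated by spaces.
after link 1: o_1 = (0.0000, 0.0000, 2.0000)
after link 2: o_2 = (-2.8284, -2.8284, 5.0000)
after link 3: o_3 = (-6.3640, -0.7071, 3.2679)
after link 4: o_4 = (-6.3387, -5.6819, 1.2061)
after link 5: o_5 = (-6.7440, -6.5872, 1.3329)
after link 6: o_6 = (-9.9675, -7.8776, 2.3045)

-9.967 -7.878 2.305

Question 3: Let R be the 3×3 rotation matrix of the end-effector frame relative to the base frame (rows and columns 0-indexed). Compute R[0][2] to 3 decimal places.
0.447

End-effector z-axis (col 2 of R) = (0.4469,-0.6692,0.5937)
R[0][2] = 0.4469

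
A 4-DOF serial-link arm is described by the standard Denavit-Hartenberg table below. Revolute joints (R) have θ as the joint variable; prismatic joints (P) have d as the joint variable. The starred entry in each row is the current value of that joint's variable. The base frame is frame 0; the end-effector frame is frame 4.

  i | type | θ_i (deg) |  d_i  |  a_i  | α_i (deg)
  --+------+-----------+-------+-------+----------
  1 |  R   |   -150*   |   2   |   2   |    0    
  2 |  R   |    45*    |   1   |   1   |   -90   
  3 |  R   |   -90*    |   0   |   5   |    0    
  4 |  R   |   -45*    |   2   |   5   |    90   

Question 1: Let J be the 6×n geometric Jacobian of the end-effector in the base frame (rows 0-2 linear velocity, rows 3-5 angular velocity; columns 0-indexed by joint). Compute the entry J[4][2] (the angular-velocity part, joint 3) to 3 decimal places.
-0.259

axis z_2 = (0.9659,-0.2588,0.0000); lever o_n−o_2 = (2.8469,2.8974,8.5355)
cross product → J_v[:, 2] = (-2.2092,-8.2447,3.5355)
J_ω[:, 2] = z_2
entry J[4][2] = -0.2588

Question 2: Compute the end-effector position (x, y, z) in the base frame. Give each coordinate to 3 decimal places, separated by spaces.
0.856 0.931 11.536

after link 1: o_1 = (-1.7321, -1.0000, 2.0000)
after link 2: o_2 = (-1.9909, -1.9659, 3.0000)
after link 3: o_3 = (-1.9909, -1.9659, 8.0000)
after link 4: o_4 = (0.8560, 0.9315, 11.5355)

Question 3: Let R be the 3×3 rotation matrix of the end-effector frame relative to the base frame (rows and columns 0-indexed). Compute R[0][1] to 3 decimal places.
0.966

End-effector y-axis (col 1 of R) = (0.9659,-0.2588,0.0000)
R[0][1] = 0.9659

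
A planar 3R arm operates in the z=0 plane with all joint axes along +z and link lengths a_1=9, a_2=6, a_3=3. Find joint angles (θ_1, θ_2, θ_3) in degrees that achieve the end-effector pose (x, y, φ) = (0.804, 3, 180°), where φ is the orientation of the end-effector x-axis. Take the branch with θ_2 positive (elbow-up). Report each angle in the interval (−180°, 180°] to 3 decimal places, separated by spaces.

-0.002 149.999 30.003

wrist centre = target − a_3·(cos φ, sin φ) = (3.8040, 3.0000)
cos θ_2 = (23.4704−9²−6²)/(2·9·6) = -0.8660; θ_2 = 149.9988° (elbow-up)
β = atan2(3.0000,3.8040) = 38.2608°; ψ = atan2(3.0001,3.8039) = 38.2625°
θ_1 = β − ψ = -0.0017°
θ_3 = φ − θ_1 − θ_2 = 30.0029° (wrapped to (-180°,180°])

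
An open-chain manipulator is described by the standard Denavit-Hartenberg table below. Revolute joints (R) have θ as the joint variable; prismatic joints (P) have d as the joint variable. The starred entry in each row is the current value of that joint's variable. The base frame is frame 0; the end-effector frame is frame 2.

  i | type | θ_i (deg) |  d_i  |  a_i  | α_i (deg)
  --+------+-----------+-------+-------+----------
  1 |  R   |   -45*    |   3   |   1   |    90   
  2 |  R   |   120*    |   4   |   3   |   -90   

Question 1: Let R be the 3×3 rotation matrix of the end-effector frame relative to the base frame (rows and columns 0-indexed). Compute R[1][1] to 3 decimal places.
0.707

End-effector y-axis (col 1 of R) = (0.7071,0.7071,-0.0000)
R[1][1] = 0.7071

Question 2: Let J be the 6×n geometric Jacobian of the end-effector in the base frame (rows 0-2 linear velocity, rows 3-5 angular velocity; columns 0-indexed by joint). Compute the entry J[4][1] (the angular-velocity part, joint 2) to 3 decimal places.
axis z_1 = (-0.7071,-0.7071,0.0000); lever o_n−o_1 = (-3.8891,-1.7678,2.5981)
cross product → J_v[:, 1] = (-1.8371,1.8371,-1.5000)
J_ω[:, 1] = z_1
entry J[4][1] = -0.7071

-0.707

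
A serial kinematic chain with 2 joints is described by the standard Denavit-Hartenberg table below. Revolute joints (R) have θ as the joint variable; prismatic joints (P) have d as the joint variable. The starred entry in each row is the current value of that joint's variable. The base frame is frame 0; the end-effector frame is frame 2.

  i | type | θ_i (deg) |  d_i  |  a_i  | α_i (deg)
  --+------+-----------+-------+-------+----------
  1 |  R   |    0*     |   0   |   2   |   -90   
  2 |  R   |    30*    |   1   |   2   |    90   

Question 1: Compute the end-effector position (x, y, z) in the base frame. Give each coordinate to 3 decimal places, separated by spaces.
3.732 1.000 -1.000

after link 1: o_1 = (2.0000, 0.0000, 0.0000)
after link 2: o_2 = (3.7321, 1.0000, -1.0000)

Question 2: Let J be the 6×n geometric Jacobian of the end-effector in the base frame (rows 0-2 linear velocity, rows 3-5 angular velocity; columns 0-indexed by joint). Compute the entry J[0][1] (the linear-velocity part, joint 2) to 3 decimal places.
-1.000

axis z_1 = (0.0000,1.0000,0.0000); lever o_n−o_1 = (1.7321,1.0000,-1.0000)
cross product → J_v[:, 1] = (-1.0000,0.0000,-1.7321)
J_ω[:, 1] = z_1
entry J[0][1] = -1.0000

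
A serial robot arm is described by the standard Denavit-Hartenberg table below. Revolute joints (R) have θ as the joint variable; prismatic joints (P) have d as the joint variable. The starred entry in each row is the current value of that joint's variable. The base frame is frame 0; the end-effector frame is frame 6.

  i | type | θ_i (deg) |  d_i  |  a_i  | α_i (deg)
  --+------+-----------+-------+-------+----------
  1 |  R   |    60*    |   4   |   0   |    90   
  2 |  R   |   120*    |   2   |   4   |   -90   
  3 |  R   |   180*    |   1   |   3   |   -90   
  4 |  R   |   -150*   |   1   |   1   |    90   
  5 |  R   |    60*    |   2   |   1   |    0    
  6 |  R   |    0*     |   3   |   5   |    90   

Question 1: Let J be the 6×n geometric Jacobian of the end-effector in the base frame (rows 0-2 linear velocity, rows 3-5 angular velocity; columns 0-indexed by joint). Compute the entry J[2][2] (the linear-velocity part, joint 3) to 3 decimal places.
axis z_2 = (-0.4330,-0.7500,-0.5000); lever o_n−o_2 = (5.2010,-3.3840,3.2321)
cross product → J_v[:, 2] = (-4.1160,-1.2010,5.3660)
J_ω[:, 2] = z_2
entry J[2][2] = 5.3660

5.366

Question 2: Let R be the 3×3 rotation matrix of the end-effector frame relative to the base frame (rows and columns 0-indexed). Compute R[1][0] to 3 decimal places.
-0.808

End-effector x-axis (col 0 of R) = (0.5335,-0.8080,0.2500)
R[1][0] = -0.8080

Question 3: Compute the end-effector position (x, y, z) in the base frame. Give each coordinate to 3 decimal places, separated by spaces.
5.933 -6.116 10.696

after link 1: o_1 = (0.0000, 0.0000, 4.0000)
after link 2: o_2 = (0.7321, -2.7321, 7.4641)
after link 3: o_3 = (1.0490, -2.1830, 4.3660)
after link 4: o_4 = (1.4821, -3.4330, 4.8660)
after link 5: o_5 = (2.5155, -3.3750, 6.8481)
after link 6: o_6 = (5.9330, -6.1160, 10.6962)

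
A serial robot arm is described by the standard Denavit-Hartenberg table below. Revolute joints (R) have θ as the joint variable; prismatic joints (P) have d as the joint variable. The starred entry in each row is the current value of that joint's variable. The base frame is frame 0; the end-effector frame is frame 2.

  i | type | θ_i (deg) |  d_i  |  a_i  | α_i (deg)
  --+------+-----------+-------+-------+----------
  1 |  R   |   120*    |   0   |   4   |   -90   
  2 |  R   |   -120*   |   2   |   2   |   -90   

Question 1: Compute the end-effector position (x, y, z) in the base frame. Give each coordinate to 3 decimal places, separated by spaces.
-3.232 1.598 1.732

after link 1: o_1 = (-2.0000, 3.4641, 0.0000)
after link 2: o_2 = (-3.2321, 1.5981, 1.7321)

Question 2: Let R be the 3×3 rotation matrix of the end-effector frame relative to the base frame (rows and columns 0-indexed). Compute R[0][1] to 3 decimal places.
End-effector y-axis (col 1 of R) = (0.8660,0.5000,-0.0000)
R[0][1] = 0.8660

0.866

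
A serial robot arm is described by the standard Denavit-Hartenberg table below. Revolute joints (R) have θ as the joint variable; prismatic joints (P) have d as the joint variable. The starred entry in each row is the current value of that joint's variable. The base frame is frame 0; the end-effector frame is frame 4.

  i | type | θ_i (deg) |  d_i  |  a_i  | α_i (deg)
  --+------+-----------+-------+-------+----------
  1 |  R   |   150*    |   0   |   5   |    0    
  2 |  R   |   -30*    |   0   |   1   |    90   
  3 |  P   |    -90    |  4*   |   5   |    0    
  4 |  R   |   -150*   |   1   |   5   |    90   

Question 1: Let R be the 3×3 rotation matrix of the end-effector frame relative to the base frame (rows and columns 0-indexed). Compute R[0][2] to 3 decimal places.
End-effector z-axis (col 2 of R) = (-0.4330,0.7500,0.5000)
R[0][2] = -0.4330

-0.433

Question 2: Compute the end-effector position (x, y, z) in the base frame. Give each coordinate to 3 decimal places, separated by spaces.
after link 1: o_1 = (-4.3301, 2.5000, 0.0000)
after link 2: o_2 = (-4.8301, 3.3660, 0.0000)
after link 3: o_3 = (-1.3660, 5.3660, -5.0000)
after link 4: o_4 = (0.7500, 3.7010, -0.6699)

0.750 3.701 -0.670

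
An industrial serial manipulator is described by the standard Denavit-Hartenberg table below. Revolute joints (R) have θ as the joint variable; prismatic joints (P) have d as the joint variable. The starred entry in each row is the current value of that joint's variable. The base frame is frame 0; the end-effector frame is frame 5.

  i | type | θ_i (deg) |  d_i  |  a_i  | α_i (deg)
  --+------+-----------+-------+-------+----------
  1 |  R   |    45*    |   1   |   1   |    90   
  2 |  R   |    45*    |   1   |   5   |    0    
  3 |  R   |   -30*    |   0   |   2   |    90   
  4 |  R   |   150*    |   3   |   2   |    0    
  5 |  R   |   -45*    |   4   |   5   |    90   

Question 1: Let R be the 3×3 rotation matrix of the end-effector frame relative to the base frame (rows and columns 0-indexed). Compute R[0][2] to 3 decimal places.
End-effector z-axis (col 2 of R) = (0.8428,0.4767,0.2500)
R[0][2] = 0.8428

0.843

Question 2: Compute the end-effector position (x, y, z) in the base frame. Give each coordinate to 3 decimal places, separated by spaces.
8.617 -1.042 -2.492

after link 1: o_1 = (0.7071, 0.7071, 1.0000)
after link 2: o_2 = (3.9142, 2.5000, 4.5355)
after link 3: o_3 = (5.2802, 3.8660, 5.0532)
after link 4: o_4 = (5.3534, 2.5249, 1.7071)
after link 5: o_5 = (8.6166, -1.0420, -2.4915)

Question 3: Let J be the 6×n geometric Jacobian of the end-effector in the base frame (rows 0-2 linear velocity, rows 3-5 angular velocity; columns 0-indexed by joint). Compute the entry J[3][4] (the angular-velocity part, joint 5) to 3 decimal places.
0.183

axis z_4 = (0.1830,0.1830,-0.9659); lever o_n−o_4 = (3.2632,-3.5669,-4.1986)
cross product → J_v[:, 4] = (-4.2138,-2.3836,-1.2500)
J_ω[:, 4] = z_4
entry J[3][4] = 0.1830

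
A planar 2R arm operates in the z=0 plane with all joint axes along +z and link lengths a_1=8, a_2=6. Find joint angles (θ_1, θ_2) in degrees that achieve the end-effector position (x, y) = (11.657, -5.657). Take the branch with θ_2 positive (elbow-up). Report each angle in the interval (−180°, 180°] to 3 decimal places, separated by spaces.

-44.999 44.996

cos θ_2 = (167.8873−8²−6²)/(2·8·6) = 0.7072; θ_2 = 44.9957° (elbow-up)
β = atan2(-5.6570,11.6570) = -25.8867°; ψ = atan2(4.2423,12.2430) = 19.1118°
θ_1 = β − ψ = -44.9985°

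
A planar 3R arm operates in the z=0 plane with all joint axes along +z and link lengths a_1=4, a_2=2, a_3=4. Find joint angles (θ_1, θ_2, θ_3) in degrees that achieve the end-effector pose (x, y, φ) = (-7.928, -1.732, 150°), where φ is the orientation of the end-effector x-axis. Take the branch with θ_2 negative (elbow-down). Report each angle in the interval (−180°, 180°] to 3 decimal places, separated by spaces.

-130.202 -30.016 -49.782

wrist centre = target − a_3·(cos φ, sin φ) = (-4.4639, -3.7320)
cos θ_2 = (33.8542−4²−2²)/(2·4·2) = 0.8659; θ_2 = -30.0157° (elbow-down)
β = atan2(-3.7320,-4.4639) = -140.1030°; ψ = atan2(-1.0005,5.7318) = -9.9012°
θ_1 = β − ψ = -130.2018°
θ_3 = φ − θ_1 − θ_2 = -49.7824° (wrapped to (-180°,180°])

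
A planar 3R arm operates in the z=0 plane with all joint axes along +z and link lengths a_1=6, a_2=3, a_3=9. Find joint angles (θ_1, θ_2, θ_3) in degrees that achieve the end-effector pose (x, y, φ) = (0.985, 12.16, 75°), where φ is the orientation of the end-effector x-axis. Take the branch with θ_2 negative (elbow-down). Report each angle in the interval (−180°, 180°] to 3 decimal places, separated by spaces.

134.993 -149.994 90.000

wrist centre = target − a_3·(cos φ, sin φ) = (-1.3444, 3.4667)
cos θ_2 = (13.8251−6²−3²)/(2·6·3) = -0.8660; θ_2 = -149.9935° (elbow-down)
β = atan2(3.4667,-1.3444) = 111.1963°; ψ = atan2(-1.5003,3.4021) = -23.7971°
θ_1 = β − ψ = 134.9933°
θ_3 = φ − θ_1 − θ_2 = 90.0002° (wrapped to (-180°,180°])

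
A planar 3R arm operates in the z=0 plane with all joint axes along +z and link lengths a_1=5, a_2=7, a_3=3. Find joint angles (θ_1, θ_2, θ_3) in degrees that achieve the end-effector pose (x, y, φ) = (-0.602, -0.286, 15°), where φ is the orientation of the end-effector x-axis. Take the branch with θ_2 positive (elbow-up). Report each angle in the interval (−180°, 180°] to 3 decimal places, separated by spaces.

90.003 150.002 134.995

wrist centre = target − a_3·(cos φ, sin φ) = (-3.4998, -1.0625)
cos θ_2 = (13.3773−5²−7²)/(2·5·7) = -0.8660; θ_2 = 150.0016° (elbow-up)
β = atan2(-1.0625,-3.4998) = -163.1128°; ψ = atan2(3.4998,-1.0623) = 106.8842°
θ_1 = β − ψ = -269.9970°
θ_3 = φ − θ_1 − θ_2 = 134.9954° (wrapped to (-180°,180°])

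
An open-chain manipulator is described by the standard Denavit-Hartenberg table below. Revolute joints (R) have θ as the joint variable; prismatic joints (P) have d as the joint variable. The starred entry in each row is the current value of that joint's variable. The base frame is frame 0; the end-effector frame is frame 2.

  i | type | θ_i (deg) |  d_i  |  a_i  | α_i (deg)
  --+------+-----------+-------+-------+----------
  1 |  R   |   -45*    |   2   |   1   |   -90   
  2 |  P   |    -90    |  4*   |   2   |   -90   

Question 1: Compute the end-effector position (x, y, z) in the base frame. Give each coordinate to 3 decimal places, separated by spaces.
3.536 2.121 4.000

after link 1: o_1 = (0.7071, -0.7071, 2.0000)
after link 2: o_2 = (3.5355, 2.1213, 4.0000)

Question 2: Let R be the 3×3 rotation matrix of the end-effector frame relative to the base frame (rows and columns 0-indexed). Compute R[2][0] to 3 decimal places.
1.000

End-effector x-axis (col 0 of R) = (0.0000,-0.0000,1.0000)
R[2][0] = 1.0000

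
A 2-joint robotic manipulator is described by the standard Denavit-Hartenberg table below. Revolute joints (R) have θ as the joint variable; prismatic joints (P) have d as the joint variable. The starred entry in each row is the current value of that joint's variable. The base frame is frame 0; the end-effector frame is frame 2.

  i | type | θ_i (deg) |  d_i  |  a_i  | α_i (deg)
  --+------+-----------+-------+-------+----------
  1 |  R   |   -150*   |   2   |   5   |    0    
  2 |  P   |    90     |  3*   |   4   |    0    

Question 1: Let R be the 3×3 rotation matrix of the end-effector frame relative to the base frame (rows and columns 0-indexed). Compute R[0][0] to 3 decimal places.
End-effector x-axis (col 0 of R) = (0.5000,-0.8660,0.0000)
R[0][0] = 0.5000

0.500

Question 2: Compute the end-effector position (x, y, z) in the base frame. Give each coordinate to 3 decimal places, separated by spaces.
after link 1: o_1 = (-4.3301, -2.5000, 2.0000)
after link 2: o_2 = (-2.3301, -5.9641, 5.0000)

-2.330 -5.964 5.000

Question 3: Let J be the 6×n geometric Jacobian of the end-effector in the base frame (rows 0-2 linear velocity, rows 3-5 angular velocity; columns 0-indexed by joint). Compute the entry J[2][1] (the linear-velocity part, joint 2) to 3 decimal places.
prismatic axis z_1 = (0.0000,0.0000,1.0000)
J_v[:, 1] = z_1; J_ω[:, 1] = (0,0,0)
entry J[2][1] = 1.0000

1.000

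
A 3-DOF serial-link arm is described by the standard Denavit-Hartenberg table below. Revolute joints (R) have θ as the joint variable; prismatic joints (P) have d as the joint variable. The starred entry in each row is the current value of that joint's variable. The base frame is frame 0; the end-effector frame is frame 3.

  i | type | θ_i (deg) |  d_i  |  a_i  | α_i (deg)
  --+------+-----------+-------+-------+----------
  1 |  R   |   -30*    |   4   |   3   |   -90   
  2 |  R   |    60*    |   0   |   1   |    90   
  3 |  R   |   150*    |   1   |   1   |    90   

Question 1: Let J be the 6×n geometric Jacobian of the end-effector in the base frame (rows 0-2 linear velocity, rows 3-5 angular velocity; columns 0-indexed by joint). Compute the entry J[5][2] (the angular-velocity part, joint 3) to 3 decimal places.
0.500

axis z_2 = (0.7500,-0.4330,0.5000); lever o_n−o_2 = (0.6250,0.2165,1.2500)
cross product → J_v[:, 2] = (-0.6495,-0.6250,0.4330)
J_ω[:, 2] = z_2
entry J[5][2] = 0.5000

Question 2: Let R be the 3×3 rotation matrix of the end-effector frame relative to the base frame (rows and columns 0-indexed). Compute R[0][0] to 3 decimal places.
End-effector x-axis (col 0 of R) = (-0.1250,0.6495,0.7500)
R[0][0] = -0.1250

-0.125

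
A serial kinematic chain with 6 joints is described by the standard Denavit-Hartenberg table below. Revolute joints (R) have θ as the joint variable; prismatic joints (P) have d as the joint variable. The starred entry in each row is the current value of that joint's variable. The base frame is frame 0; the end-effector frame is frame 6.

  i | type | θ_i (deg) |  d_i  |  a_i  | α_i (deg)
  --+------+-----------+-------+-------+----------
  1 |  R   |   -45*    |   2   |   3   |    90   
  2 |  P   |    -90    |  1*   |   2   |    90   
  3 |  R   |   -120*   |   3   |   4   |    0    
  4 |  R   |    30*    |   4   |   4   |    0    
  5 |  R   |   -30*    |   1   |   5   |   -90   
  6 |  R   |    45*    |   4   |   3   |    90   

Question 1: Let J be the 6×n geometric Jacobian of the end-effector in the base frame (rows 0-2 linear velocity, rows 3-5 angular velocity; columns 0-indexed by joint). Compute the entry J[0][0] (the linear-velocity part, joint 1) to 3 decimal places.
-12.381

axis z_0 = ẑ; lever o_n−o_0 = (8.3104,12.3815,2.0966)
cross product → J_v[:, 0] = (-12.3815,8.3104,0.0000)
J_ω[:, 0] = z_0
entry J[0][0] = -12.3815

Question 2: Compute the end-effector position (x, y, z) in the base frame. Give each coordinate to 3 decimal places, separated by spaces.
after link 1: o_1 = (2.1213, -2.1213, 2.0000)
after link 2: o_2 = (1.4142, -2.8284, 0.0000)
after link 3: o_3 = (1.7424, 1.7424, 2.0000)
after link 4: o_4 = (1.7424, 7.3992, 2.0000)
after link 5: o_5 = (4.0971, 11.1682, 4.5000)
after link 6: o_6 = (8.3104, 12.3815, 2.0966)

8.310 12.381 2.097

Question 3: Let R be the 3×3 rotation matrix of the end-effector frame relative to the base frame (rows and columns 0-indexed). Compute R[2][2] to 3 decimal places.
End-effector z-axis (col 2 of R) = (-0.0670,0.9330,0.3536)
R[2][2] = 0.3536

0.354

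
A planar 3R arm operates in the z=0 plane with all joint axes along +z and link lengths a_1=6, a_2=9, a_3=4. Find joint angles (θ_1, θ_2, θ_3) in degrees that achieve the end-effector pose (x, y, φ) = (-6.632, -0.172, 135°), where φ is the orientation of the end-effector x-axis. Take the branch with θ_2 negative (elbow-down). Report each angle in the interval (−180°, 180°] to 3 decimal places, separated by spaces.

wrist centre = target − a_3·(cos φ, sin φ) = (-3.8036, -3.0004)
cos θ_2 = (23.4697−6²−9²)/(2·6·9) = -0.8660; θ_2 = -149.9995° (elbow-down)
β = atan2(-3.0004,-3.8036) = -141.7321°; ψ = atan2(-4.5001,-1.7942) = -111.7373°
θ_1 = β − ψ = -29.9948°
θ_3 = φ − θ_1 − θ_2 = -45.0057° (wrapped to (-180°,180°])

-29.995 -149.999 -45.006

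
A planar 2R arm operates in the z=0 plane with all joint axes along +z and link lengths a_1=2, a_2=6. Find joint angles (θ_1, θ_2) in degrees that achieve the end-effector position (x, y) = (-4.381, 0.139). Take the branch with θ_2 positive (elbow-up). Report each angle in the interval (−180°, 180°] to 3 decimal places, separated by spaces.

cos θ_2 = (19.2125−2²−6²)/(2·2·6) = -0.8661; θ_2 = 150.0139° (elbow-up)
β = atan2(0.1390,-4.3810) = 178.1827°; ψ = atan2(2.9987,-3.1969) = 136.8317°
θ_1 = β − ψ = 41.3510°

41.351 150.014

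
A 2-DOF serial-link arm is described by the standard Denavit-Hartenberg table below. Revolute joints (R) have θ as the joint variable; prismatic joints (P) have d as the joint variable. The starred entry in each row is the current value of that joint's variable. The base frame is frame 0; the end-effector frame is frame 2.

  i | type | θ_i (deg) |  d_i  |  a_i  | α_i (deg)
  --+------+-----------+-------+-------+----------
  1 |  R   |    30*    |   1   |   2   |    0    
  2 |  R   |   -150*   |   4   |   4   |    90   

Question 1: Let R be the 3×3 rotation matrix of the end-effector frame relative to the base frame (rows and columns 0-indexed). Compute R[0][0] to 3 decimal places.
-0.500

End-effector x-axis (col 0 of R) = (-0.5000,-0.8660,0.0000)
R[0][0] = -0.5000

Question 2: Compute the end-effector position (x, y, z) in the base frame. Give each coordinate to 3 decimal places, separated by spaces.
-0.268 -2.464 5.000

after link 1: o_1 = (1.7321, 1.0000, 1.0000)
after link 2: o_2 = (-0.2679, -2.4641, 5.0000)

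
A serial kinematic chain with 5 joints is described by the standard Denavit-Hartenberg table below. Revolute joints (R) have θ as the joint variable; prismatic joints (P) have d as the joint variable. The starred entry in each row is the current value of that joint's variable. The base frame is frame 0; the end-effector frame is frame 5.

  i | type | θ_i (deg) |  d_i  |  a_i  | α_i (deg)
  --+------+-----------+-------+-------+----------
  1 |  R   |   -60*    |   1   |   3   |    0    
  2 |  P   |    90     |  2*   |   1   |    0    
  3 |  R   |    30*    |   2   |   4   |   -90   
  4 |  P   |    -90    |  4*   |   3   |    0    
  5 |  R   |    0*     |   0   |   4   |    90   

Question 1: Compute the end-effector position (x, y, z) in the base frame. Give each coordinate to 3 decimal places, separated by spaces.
after link 1: o_1 = (1.5000, -2.5981, 1.0000)
after link 2: o_2 = (2.3660, -2.0981, 3.0000)
after link 3: o_3 = (4.3660, 1.3660, 5.0000)
after link 4: o_4 = (0.9019, 3.3660, 8.0000)
after link 5: o_5 = (0.9019, 3.3660, 12.0000)

0.902 3.366 12.000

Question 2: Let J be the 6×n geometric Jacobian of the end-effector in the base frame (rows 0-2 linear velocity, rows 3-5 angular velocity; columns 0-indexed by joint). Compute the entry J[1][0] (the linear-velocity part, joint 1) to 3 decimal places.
axis z_0 = ẑ; lever o_n−o_0 = (0.9019,3.3660,12.0000)
cross product → J_v[:, 0] = (-3.3660,0.9019,0.0000)
J_ω[:, 0] = z_0
entry J[1][0] = 0.9019

0.902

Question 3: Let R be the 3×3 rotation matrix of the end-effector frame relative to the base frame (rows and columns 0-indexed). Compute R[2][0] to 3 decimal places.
1.000

End-effector x-axis (col 0 of R) = (0.0000,0.0000,1.0000)
R[2][0] = 1.0000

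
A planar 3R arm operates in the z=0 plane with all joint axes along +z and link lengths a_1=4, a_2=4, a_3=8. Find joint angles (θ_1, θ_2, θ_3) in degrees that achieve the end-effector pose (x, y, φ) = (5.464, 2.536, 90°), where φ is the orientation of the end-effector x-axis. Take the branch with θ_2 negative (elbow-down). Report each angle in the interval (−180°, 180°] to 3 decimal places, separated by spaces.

-29.996 -30.008 150.004

wrist centre = target − a_3·(cos φ, sin φ) = (5.4640, -5.4640)
cos θ_2 = (59.7106−4²−4²)/(2·4·4) = 0.8660; θ_2 = -30.0080° (elbow-down)
β = atan2(-5.4640,5.4640) = -45.0000°; ψ = atan2(-2.0005,7.4638) = -15.0040°
θ_1 = β − ψ = -29.9960°
θ_3 = φ − θ_1 − θ_2 = 150.0040° (wrapped to (-180°,180°])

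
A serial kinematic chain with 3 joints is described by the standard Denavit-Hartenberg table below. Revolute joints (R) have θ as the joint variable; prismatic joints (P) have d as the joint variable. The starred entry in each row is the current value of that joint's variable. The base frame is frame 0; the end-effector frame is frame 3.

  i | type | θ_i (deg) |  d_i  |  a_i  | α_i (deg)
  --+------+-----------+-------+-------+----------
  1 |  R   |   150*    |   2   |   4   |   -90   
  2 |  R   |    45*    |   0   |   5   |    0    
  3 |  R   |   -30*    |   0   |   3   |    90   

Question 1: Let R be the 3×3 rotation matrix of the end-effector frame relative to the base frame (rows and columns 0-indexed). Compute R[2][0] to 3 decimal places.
End-effector x-axis (col 0 of R) = (-0.8365,0.4830,-0.2588)
R[2][0] = -0.2588

-0.259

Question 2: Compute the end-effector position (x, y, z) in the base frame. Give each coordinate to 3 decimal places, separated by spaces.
-9.036 5.217 -2.312

after link 1: o_1 = (-3.4641, 2.0000, 2.0000)
after link 2: o_2 = (-6.5260, 3.7678, -1.5355)
after link 3: o_3 = (-9.0355, 5.2167, -2.3120)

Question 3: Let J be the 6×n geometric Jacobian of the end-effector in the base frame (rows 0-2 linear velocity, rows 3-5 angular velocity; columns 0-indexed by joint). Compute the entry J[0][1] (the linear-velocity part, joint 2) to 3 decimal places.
3.734

axis z_1 = (-0.5000,-0.8660,0.0000); lever o_n−o_1 = (-5.5714,3.2167,-4.3120)
cross product → J_v[:, 1] = (3.7343,-2.1560,-6.4333)
J_ω[:, 1] = z_1
entry J[0][1] = 3.7343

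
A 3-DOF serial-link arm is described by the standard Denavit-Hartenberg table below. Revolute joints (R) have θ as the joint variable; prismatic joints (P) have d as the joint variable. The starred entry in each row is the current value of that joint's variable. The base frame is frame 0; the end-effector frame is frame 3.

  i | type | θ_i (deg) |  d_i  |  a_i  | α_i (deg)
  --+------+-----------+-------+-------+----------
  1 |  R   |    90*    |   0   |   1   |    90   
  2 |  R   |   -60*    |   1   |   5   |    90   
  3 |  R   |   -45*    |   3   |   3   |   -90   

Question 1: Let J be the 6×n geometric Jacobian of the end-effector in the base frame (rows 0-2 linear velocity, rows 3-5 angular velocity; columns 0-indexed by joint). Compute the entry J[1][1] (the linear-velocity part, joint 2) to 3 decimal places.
axis z_1 = (1.0000,-0.0000,0.0000); lever o_n−o_1 = (-1.1213,0.9626,-7.6672)
cross product → J_v[:, 1] = (0.0000,7.6672,0.9626)
J_ω[:, 1] = z_1
entry J[1][1] = 7.6672

7.667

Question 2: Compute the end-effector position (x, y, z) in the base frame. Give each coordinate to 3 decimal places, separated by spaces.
after link 1: o_1 = (0.0000, 1.0000, 0.0000)
after link 2: o_2 = (1.0000, 3.5000, -4.3301)
after link 3: o_3 = (-1.1213, 1.9626, -7.6672)

-1.121 1.963 -7.667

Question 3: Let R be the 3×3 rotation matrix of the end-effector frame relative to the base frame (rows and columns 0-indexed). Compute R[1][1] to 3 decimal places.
0.866

End-effector y-axis (col 1 of R) = (0.0000,0.8660,0.5000)
R[1][1] = 0.8660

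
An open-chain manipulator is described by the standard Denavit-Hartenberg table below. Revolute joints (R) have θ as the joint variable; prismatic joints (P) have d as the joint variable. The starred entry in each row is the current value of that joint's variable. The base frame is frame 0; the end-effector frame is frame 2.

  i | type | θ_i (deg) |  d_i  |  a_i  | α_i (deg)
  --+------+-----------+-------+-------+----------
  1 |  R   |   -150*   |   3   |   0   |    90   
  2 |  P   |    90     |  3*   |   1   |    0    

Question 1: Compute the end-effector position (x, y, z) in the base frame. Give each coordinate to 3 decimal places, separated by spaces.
-1.500 2.598 4.000

after link 1: o_1 = (0.0000, 0.0000, 3.0000)
after link 2: o_2 = (-1.5000, 2.5981, 4.0000)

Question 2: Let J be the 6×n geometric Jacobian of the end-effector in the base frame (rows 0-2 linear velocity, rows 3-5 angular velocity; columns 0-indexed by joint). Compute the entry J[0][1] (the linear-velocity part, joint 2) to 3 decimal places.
prismatic axis z_1 = (-0.5000,0.8660,0.0000)
J_v[:, 1] = z_1; J_ω[:, 1] = (0,0,0)
entry J[0][1] = -0.5000

-0.500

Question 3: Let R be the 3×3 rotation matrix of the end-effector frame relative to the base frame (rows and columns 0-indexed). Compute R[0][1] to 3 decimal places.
End-effector y-axis (col 1 of R) = (0.8660,0.5000,0.0000)
R[0][1] = 0.8660

0.866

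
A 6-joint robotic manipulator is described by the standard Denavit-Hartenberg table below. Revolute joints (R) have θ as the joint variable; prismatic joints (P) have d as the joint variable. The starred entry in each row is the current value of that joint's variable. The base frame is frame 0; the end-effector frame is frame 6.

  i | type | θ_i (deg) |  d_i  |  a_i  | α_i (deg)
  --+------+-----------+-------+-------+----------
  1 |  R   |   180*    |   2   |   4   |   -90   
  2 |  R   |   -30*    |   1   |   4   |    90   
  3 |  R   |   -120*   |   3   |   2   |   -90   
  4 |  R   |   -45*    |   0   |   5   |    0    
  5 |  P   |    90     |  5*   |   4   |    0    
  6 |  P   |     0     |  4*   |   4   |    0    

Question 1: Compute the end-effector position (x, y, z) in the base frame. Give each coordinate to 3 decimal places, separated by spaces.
-8.928 13.193 5.860

after link 1: o_1 = (-4.0000, 0.0000, 2.0000)
after link 2: o_2 = (-7.4641, -1.0000, 4.0000)
after link 3: o_3 = (-5.0981, 0.7321, 6.0981)
after link 4: o_4 = (-1.7994, 3.7939, 8.2761)
after link 5: o_5 = (-5.7388, 8.7434, 7.2845)
after link 6: o_6 = (-8.9283, 13.1929, 5.8600)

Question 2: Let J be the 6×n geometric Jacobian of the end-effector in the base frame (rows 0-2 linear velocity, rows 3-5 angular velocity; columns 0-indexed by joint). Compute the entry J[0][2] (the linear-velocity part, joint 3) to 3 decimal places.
axis z_2 = (0.5000,-0.0000,0.8660); lever o_n−o_2 = (-1.4642,14.1929,1.8600)
cross product → J_v[:, 2] = (-12.2914,-2.1980,7.0964)
J_ω[:, 2] = z_2
entry J[0][2] = -12.2914

-12.291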